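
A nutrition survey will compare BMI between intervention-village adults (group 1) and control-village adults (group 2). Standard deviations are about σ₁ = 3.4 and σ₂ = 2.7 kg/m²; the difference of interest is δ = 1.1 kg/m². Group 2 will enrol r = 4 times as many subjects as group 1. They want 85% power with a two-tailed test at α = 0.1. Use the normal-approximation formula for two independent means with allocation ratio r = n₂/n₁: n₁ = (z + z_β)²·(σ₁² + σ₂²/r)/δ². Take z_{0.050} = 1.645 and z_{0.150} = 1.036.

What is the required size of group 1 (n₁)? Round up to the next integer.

n₁ = (z_{α/2} + z_β)² · (σ₁² + σ₂²/r) / δ²
   = (1.645 + 1.036)² · (3.4² + 2.7²/4) / 1.1²
   = 7.1878 · (11.56 + 1.8225) / 1.21
   = 7.1878 · 13.3825 / 1.21
   = 79.50
Round up → n₁ = 80; n₂ = r·n₁ = 4 × 80 = 320.

n₁ = 80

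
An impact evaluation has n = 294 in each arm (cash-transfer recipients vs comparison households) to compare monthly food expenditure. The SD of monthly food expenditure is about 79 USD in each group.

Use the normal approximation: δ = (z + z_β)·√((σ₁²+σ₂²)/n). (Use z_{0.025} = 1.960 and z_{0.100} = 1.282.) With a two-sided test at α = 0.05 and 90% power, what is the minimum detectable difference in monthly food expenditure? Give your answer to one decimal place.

Minimum detectable difference ≈ 21.1 USD

δ = (z_{α/2} + z_β) · √((σ₁²+σ₂²)/n)
  = (1.960 + 1.282) · √(12482/294)
  = 3.242 · √42.4558
  = 3.242 · 6.5158
  = 21.1243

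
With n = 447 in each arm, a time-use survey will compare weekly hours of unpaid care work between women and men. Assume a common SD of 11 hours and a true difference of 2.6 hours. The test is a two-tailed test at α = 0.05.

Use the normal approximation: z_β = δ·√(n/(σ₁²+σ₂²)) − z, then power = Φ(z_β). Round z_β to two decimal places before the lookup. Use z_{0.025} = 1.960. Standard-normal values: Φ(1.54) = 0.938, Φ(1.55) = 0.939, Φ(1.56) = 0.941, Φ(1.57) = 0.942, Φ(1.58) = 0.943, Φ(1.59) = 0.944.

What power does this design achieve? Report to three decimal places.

z_β = δ·√(n/(σ₁²+σ₂²)) − z_{α/2}
    = 2.6 · √(447/242) − 1.960
    = 2.6 · 1.35908 − 1.960
    = 3.5336 − 1.960 = 1.5736 → 1.57
Power = Φ(1.57) = 0.942.

Power ≈ 0.942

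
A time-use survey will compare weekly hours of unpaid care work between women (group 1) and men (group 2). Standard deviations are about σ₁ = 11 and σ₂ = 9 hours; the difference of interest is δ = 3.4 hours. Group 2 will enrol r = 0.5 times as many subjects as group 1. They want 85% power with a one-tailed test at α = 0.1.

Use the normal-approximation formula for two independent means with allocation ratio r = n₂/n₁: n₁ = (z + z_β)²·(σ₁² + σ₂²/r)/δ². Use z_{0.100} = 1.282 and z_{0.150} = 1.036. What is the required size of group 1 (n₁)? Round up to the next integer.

n₁ = (z_α + z_β)² · (σ₁² + σ₂²/r) / δ²
   = (1.282 + 1.036)² · (11² + 9²/0.5) / 3.4²
   = 5.3731 · (121 + 162) / 11.56
   = 5.3731 · 283 / 11.56
   = 131.54
Round up → n₁ = 132; n₂ = r·n₁ = 0.5 × 132 = 66.

n₁ = 132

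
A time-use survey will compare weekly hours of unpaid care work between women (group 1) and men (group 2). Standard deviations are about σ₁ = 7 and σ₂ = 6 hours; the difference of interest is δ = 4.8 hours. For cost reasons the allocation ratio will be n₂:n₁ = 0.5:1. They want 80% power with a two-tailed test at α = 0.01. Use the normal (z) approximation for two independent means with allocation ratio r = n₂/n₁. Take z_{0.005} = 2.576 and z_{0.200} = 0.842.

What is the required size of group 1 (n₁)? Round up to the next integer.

n₁ = 62

n₁ = (z_{α/2} + z_β)² · (σ₁² + σ₂²/r) / δ²
   = (2.576 + 0.842)² · (7² + 6²/0.5) / 4.8²
   = 11.6827 · (49 + 72) / 23.04
   = 11.6827 · 121 / 23.04
   = 61.35
Round up → n₁ = 62; n₂ = r·n₁ = 0.5 × 62 = 31.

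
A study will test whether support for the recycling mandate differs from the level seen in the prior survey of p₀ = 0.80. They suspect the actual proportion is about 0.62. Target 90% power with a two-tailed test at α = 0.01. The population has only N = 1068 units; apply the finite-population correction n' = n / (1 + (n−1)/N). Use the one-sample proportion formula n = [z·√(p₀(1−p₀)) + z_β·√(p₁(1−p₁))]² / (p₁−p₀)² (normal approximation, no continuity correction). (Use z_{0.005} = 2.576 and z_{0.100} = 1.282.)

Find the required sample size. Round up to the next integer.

n = [z_{α/2}·√(p₀q₀) + z_β·√(p₁q₁)]² / (p₁ − p₀)²
  = [2.576·√(0.80·0.20) + 1.282·√(0.62·0.38)]² / (-0.18)²
  = [2.576·0.4000 + 1.282·0.4854]² / 0.0324
  = [1.6527]² / 0.0324
  = 84.30
Finite-population correction (N = 1068): 84.30 / (1 + (84.30 − 1)/1068) = 78.20.
Round up → n = 79.

n = 79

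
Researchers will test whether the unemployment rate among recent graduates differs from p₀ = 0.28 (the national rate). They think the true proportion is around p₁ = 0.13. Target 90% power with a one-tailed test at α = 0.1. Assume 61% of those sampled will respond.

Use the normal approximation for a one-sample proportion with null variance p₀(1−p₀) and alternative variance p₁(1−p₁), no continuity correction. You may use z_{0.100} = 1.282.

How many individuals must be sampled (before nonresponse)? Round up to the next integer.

n = 74

n = [z_α·√(p₀q₀) + z_β·√(p₁q₁)]² / (p₁ − p₀)²
  = [1.282·√(0.28·0.72) + 1.282·√(0.13·0.87)]² / (-0.15)²
  = [1.282·0.4490 + 1.282·0.3363]² / 0.0225
  = [1.0068]² / 0.0225
  = 45.05
Adjust for 61% response: 45.05 / 0.61 = 73.85.
Round up → n = 74.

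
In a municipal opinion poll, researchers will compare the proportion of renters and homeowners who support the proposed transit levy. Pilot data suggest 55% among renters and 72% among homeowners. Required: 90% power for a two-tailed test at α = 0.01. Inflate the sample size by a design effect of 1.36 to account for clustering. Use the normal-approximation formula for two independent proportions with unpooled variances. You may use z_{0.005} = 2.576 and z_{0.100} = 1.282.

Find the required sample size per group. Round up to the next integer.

n = (z_{α/2} + z_β)² · [p₁(1−p₁) + p₂(1−p₂)] / (p₁ − p₂)²
  = (2.576 + 1.282)² · (0.55·0.45 + 0.72·0.28) / (-0.17)²
  = (3.858)² · (0.2475 + 0.2016) / 0.0289
  = 14.8842 · 0.4491 / 0.0289
  = 231.30
Design effect: 1.36 × 231.30 = 314.56.
Round up → n = 315 per group.

n = 315 per group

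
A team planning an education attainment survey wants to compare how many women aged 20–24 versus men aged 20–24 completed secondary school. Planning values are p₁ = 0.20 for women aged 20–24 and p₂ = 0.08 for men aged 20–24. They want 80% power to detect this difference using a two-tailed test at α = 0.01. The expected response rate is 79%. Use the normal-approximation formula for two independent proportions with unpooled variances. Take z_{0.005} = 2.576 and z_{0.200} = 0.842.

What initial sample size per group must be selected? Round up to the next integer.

n = 240 per group

n = (z_{α/2} + z_β)² · [p₁(1−p₁) + p₂(1−p₂)] / (p₁ − p₂)²
  = (2.576 + 0.842)² · (0.20·0.80 + 0.08·0.92) / (0.12)²
  = (3.418)² · (0.1600 + 0.0736) / 0.0144
  = 11.6827 · 0.2336 / 0.0144
  = 189.52
Adjust for 79% response: 189.52 / 0.79 = 239.90.
Round up → n = 240 per group.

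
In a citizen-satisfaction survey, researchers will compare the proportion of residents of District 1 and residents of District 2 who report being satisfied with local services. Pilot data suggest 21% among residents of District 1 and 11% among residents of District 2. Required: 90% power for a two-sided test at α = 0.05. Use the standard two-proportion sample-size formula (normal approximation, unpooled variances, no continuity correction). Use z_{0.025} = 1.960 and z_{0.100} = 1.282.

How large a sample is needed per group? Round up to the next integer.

n = (z_{α/2} + z_β)² · [p₁(1−p₁) + p₂(1−p₂)] / (p₁ − p₂)²
  = (1.960 + 1.282)² · (0.21·0.79 + 0.11·0.89) / (0.10)²
  = (3.242)² · (0.1659 + 0.0979) / 0.0100
  = 10.5106 · 0.2638 / 0.0100
  = 277.27
Round up → n = 278 per group.

n = 278 per group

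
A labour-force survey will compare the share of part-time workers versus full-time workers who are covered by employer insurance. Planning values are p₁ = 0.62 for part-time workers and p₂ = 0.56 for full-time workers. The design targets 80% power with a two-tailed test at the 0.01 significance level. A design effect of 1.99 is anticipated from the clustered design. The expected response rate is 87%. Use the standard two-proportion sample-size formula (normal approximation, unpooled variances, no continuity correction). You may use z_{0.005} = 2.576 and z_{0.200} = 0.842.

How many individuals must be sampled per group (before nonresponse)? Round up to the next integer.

n = (z_{α/2} + z_β)² · [p₁(1−p₁) + p₂(1−p₂)] / (p₁ − p₂)²
  = (2.576 + 0.842)² · (0.62·0.38 + 0.56·0.44) / (0.06)²
  = (3.418)² · (0.2356 + 0.2464) / 0.0036
  = 11.6827 · 0.4820 / 0.0036
  = 1564.19
Design effect: 1.99 × 1564.19 = 3112.73.
Adjust for 87% response: 3112.73 / 0.87 = 3577.85.
Round up → n = 3578 per group.

n = 3578 per group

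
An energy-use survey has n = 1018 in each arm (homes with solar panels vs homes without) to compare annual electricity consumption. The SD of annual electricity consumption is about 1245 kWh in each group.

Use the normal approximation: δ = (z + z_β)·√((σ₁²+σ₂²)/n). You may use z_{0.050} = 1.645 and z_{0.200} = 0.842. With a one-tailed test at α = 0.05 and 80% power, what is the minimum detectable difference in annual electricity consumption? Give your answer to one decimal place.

δ = (z_α + z_β) · √((σ₁²+σ₂²)/n)
  = (1.645 + 0.842) · √(3100050/1018)
  = 2.487 · √3045.2
  = 2.487 · 55.1837
  = 137.2417

Minimum detectable difference ≈ 137.2 kWh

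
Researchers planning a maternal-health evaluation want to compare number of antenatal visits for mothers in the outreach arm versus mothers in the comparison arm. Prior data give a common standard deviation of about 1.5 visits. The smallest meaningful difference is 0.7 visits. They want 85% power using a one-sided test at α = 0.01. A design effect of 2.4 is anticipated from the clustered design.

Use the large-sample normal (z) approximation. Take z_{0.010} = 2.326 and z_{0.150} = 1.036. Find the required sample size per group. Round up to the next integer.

n = (z_α + z_β)² · (σ₁² + σ₂²) / δ²
  = (2.326 + 1.036)² · (2·1.5² = 4.5) / 0.7²
  = 11.3030 · 4.5 / 0.49
  = 103.80
Design effect: 2.4 × 103.80 = 249.13.
Round up → n = 250 per group.

n = 250 per group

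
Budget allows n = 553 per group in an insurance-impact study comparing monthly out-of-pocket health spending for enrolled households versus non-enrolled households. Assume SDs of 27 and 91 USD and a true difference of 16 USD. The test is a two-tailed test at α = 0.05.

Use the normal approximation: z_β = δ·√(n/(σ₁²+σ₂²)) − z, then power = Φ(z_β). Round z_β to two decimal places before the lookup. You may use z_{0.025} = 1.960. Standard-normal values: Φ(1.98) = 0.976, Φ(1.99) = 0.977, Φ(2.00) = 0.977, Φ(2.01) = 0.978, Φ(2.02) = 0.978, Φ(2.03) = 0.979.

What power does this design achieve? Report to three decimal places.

z_β = δ·√(n/(σ₁²+σ₂²)) − z_{α/2}
    = 16 · √(553/9010) − 1.960
    = 16 · 0.24774 − 1.960
    = 3.9639 − 1.960 = 2.0039 → 2.00
Power = Φ(2.00) = 0.977.

Power ≈ 0.977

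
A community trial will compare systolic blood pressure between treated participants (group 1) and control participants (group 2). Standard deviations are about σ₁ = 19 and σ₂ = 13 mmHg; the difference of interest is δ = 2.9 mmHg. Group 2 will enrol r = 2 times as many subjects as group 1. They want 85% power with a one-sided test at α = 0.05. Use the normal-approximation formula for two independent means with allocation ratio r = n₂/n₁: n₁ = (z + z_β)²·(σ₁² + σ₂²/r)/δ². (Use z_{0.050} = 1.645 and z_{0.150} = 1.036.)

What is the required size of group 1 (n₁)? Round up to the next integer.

n₁ = (z_α + z_β)² · (σ₁² + σ₂²/r) / δ²
   = (1.645 + 1.036)² · (19² + 13²/2) / 2.9²
   = 7.1878 · (361 + 84.5) / 8.41
   = 7.1878 · 445.5 / 8.41
   = 380.75
Round up → n₁ = 381; n₂ = r·n₁ = 2 × 381 = 762.

n₁ = 381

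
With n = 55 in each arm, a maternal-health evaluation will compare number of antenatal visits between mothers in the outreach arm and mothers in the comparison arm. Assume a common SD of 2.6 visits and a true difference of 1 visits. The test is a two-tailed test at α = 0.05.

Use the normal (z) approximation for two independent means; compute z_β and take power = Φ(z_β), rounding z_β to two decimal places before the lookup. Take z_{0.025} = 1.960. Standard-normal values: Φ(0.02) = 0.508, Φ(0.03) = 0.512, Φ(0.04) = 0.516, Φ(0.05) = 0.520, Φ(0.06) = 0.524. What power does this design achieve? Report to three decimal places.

z_β = δ·√(n/(σ₁²+σ₂²)) − z_{α/2}
    = 1 · √(55/13.52) − 1.960
    = 1 · 2.01694 − 1.960
    = 2.0169 − 1.960 = 0.0569 → 0.06
Power = Φ(0.06) = 0.524.

Power ≈ 0.524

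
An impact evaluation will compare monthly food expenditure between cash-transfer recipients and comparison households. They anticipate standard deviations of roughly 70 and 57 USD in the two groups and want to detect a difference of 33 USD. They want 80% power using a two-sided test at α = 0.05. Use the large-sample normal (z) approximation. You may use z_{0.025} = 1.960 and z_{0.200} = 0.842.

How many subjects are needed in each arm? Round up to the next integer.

n = 59 per group

n = (z_{α/2} + z_β)² · (σ₁² + σ₂²) / δ²
  = (1.960 + 0.842)² · (70² + 57² = 8149) / 33²
  = 7.8512 · 8149 / 1089
  = 58.75
Round up → n = 59 per group.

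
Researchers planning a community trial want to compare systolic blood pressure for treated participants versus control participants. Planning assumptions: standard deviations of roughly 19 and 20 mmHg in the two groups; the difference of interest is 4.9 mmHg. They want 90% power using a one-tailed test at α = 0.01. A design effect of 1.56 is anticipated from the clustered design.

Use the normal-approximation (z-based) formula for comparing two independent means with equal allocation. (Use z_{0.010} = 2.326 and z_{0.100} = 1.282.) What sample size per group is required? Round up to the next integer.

n = 644 per group

n = (z_α + z_β)² · (σ₁² + σ₂²) / δ²
  = (2.326 + 1.282)² · (19² + 20² = 761) / 4.9²
  = 13.0177 · 761 / 24.01
  = 412.60
Design effect: 1.56 × 412.60 = 643.65.
Round up → n = 644 per group.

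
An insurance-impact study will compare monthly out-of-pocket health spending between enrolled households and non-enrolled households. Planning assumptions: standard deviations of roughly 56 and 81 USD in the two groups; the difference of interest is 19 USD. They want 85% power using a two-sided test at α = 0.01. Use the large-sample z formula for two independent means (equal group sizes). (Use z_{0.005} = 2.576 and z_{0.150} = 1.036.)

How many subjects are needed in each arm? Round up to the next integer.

n = 351 per group

n = (z_{α/2} + z_β)² · (σ₁² + σ₂²) / δ²
  = (2.576 + 1.036)² · (56² + 81² = 9697) / 19²
  = 13.0465 · 9697 / 361
  = 350.45
Round up → n = 351 per group.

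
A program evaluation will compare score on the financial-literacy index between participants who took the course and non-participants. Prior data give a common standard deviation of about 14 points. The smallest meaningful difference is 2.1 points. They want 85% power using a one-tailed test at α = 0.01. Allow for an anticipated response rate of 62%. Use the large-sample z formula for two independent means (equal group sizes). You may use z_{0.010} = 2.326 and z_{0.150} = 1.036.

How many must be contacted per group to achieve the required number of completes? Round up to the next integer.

n = 1621 per group

n = (z_α + z_β)² · (σ₁² + σ₂²) / δ²
  = (2.326 + 1.036)² · (2·14² = 392) / 2.1²
  = 11.3030 · 392 / 4.41
  = 1004.72
Adjust for 62% response: 1004.72 / 0.62 = 1620.51.
Round up → n = 1621 per group.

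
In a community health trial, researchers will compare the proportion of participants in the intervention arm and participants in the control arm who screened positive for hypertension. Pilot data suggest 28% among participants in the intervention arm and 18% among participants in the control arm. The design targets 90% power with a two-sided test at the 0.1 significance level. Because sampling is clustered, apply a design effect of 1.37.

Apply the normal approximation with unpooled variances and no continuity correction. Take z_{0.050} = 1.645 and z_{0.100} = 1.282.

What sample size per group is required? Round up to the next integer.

n = 410 per group

n = (z_{α/2} + z_β)² · [p₁(1−p₁) + p₂(1−p₂)] / (p₁ − p₂)²
  = (1.645 + 1.282)² · (0.28·0.72 + 0.18·0.82) / (0.10)²
  = (2.927)² · (0.2016 + 0.1476) / 0.0100
  = 8.5673 · 0.3492 / 0.0100
  = 299.17
Design effect: 1.37 × 299.17 = 409.86.
Round up → n = 410 per group.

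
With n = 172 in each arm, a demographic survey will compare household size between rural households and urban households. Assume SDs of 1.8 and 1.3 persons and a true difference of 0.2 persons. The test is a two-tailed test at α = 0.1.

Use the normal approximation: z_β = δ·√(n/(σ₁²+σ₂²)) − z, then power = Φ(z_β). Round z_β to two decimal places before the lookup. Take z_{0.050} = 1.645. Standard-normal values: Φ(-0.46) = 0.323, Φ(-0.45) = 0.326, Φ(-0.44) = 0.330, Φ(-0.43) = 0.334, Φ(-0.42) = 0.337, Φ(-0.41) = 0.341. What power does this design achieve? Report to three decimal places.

z_β = δ·√(n/(σ₁²+σ₂²)) − z_{α/2}
    = 0.2 · √(172/4.93) − 1.645
    = 0.2 · 5.90664 − 1.645
    = 1.1813 − 1.645 = -0.4637 → -0.46
Power = Φ(-0.46) = 0.323.

Power ≈ 0.323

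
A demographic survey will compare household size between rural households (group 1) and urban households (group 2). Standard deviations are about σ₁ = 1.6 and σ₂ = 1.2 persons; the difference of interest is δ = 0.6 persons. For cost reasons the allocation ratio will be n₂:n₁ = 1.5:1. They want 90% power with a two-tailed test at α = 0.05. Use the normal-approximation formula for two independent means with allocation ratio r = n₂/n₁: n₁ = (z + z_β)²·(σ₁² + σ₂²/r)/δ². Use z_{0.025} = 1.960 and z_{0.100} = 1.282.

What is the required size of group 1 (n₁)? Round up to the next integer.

n₁ = (z_{α/2} + z_β)² · (σ₁² + σ₂²/r) / δ²
   = (1.960 + 1.282)² · (1.6² + 1.2²/1.5) / 0.6²
   = 10.5106 · (2.56 + 0.96) / 0.36
   = 10.5106 · 3.52 / 0.36
   = 102.77
Round up → n₁ = 103; n₂ = r·n₁ = 1.5 × 103 = 155.

n₁ = 103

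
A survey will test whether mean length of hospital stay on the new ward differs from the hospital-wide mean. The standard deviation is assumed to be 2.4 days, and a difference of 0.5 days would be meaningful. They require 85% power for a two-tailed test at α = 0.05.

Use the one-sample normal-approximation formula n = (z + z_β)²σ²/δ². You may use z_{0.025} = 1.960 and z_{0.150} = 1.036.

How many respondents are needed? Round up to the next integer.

n = (z_{α/2} + z_β)² · σ² / δ²
  = (1.960 + 1.036)² · 2.4² / 0.5²
  = 8.9760 · 5.76 / 0.25
  = 206.81
Round up → n = 207.

n = 207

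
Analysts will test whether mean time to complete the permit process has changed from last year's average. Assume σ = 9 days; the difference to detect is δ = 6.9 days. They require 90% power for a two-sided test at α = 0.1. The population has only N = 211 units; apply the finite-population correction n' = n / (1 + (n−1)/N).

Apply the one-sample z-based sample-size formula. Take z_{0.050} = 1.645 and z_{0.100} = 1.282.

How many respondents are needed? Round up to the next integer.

n = 14

n = (z_{α/2} + z_β)² · σ² / δ²
  = (1.645 + 1.282)² · 9² / 6.9²
  = 8.5673 · 81 / 47.61
  = 14.58
Finite-population correction (N = 211): 14.58 / (1 + (14.58 − 1)/211) = 13.69.
Round up → n = 14.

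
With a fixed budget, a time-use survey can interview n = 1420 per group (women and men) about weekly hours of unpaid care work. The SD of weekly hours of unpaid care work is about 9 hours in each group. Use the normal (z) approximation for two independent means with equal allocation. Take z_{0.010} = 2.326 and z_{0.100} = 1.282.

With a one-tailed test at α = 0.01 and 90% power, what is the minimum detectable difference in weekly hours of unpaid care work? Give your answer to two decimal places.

Minimum detectable difference ≈ 1.22 hours

δ = (z_α + z_β) · √((σ₁²+σ₂²)/n)
  = (2.326 + 1.282) · √(162/1420)
  = 3.608 · √0.11408
  = 3.608 · 0.3378
  = 1.2187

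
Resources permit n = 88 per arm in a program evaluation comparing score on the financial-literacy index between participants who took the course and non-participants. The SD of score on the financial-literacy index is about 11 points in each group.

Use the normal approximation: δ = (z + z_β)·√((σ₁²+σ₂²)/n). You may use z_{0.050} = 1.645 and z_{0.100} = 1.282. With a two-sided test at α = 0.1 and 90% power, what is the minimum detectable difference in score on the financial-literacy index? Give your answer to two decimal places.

Minimum detectable difference ≈ 4.85 points

δ = (z_{α/2} + z_β) · √((σ₁²+σ₂²)/n)
  = (1.645 + 1.282) · √(242/88)
  = 2.927 · √2.75
  = 2.927 · 1.6583
  = 4.8539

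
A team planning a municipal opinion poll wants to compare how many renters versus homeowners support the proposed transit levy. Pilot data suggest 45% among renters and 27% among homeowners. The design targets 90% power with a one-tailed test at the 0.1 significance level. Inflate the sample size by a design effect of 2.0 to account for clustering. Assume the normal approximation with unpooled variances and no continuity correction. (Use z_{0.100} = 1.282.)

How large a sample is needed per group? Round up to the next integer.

n = 181 per group

n = (z_α + z_β)² · [p₁(1−p₁) + p₂(1−p₂)] / (p₁ − p₂)²
  = (1.282 + 1.282)² · (0.45·0.55 + 0.27·0.73) / (0.18)²
  = (2.564)² · (0.2475 + 0.1971) / 0.0324
  = 6.5741 · 0.4446 / 0.0324
  = 90.21
Design effect: 2.0 × 90.21 = 180.42.
Round up → n = 181 per group.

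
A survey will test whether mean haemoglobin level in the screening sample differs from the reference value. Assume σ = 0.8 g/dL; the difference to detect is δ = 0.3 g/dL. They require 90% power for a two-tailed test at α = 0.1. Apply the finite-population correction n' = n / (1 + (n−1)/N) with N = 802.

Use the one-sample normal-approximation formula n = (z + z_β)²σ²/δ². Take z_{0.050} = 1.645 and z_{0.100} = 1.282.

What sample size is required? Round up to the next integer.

n = 57

n = (z_{α/2} + z_β)² · σ² / δ²
  = (1.645 + 1.282)² · 0.8² / 0.3²
  = 8.5673 · 0.64 / 0.09
  = 60.92
Finite-population correction (N = 802): 60.92 / (1 + (60.92 − 1)/802) = 56.69.
Round up → n = 57.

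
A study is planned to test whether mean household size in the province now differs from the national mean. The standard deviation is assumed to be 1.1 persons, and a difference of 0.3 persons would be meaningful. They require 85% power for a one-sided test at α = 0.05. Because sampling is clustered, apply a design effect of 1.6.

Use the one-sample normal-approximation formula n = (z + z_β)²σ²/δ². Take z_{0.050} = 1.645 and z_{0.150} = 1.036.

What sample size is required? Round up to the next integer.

n = (z_α + z_β)² · σ² / δ²
  = (1.645 + 1.036)² · 1.1² / 0.3²
  = 7.1878 · 1.21 / 0.09
  = 96.64
Design effect: 1.6 × 96.64 = 154.62.
Round up → n = 155.

n = 155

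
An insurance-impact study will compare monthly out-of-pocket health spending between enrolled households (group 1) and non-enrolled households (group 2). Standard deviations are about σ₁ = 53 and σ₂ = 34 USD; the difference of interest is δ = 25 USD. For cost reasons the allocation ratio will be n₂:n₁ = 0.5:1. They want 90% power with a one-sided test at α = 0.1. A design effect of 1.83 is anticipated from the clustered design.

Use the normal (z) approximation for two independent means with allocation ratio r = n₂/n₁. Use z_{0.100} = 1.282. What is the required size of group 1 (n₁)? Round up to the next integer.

n₁ = (z_α + z_β)² · (σ₁² + σ₂²/r) / δ²
   = (1.282 + 1.282)² · (53² + 34²/0.5) / 25²
   = 6.5741 · (2809 + 2312) / 625
   = 6.5741 · 5121 / 625
   = 53.87
Design effect: 1.83 × 53.87 = 98.57.
Round up → n₁ = 99; n₂ = r·n₁ = 0.5 × 99 = 50.

n₁ = 99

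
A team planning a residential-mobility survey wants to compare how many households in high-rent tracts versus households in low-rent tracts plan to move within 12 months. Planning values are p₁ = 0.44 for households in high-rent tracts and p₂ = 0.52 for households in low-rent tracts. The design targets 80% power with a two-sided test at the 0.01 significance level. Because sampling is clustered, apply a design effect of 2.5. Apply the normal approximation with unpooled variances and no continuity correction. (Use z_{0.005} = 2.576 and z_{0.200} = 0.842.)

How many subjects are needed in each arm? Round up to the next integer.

n = (z_{α/2} + z_β)² · [p₁(1−p₁) + p₂(1−p₂)] / (p₁ − p₂)²
  = (2.576 + 0.842)² · (0.44·0.56 + 0.52·0.48) / (-0.08)²
  = (3.418)² · (0.2464 + 0.2496) / 0.0064
  = 11.6827 · 0.4960 / 0.0064
  = 905.41
Design effect: 2.5 × 905.41 = 2263.53.
Round up → n = 2264 per group.

n = 2264 per group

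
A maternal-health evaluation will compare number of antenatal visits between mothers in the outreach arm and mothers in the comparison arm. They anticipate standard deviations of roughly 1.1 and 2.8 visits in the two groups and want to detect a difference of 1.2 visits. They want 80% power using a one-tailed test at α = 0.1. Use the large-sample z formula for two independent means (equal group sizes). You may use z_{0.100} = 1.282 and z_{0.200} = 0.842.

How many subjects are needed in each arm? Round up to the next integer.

n = 29 per group

n = (z_α + z_β)² · (σ₁² + σ₂²) / δ²
  = (1.282 + 0.842)² · (1.1² + 2.8² = 9.05) / 1.2²
  = 4.5114 · 9.05 / 1.44
  = 28.35
Round up → n = 29 per group.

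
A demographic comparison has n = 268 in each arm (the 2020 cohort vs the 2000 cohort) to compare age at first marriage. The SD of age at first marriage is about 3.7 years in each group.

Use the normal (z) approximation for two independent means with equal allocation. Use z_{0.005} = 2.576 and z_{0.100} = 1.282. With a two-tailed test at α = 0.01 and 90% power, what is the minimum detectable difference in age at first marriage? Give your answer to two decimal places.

Minimum detectable difference ≈ 1.23 years

δ = (z_{α/2} + z_β) · √((σ₁²+σ₂²)/n)
  = (2.576 + 1.282) · √(27.38/268)
  = 3.858 · √0.10216
  = 3.858 · 0.3196
  = 1.2331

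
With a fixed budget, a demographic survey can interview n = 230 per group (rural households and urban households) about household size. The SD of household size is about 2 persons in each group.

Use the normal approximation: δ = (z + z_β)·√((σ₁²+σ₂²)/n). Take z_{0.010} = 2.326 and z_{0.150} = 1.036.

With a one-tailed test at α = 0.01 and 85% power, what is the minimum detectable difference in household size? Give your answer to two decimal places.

Minimum detectable difference ≈ 0.63 persons

δ = (z_α + z_β) · √((σ₁²+σ₂²)/n)
  = (2.326 + 1.036) · √(8/230)
  = 3.362 · √0.03478
  = 3.362 · 0.1865
  = 0.6270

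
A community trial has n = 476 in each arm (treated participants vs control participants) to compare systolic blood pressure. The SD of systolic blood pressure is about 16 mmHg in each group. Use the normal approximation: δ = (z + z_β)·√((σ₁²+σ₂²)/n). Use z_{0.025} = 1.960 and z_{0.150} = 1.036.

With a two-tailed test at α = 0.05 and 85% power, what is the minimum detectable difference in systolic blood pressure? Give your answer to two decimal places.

Minimum detectable difference ≈ 3.11 mmHg

δ = (z_{α/2} + z_β) · √((σ₁²+σ₂²)/n)
  = (1.960 + 1.036) · √(512/476)
  = 2.996 · √1.0756
  = 2.996 · 1.0371
  = 3.1072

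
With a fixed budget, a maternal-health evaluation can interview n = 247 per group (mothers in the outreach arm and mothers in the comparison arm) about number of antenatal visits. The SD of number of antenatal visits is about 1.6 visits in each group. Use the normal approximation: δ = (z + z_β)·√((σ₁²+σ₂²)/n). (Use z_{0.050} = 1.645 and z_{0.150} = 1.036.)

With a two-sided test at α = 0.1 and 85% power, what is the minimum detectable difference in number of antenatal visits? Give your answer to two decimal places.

Minimum detectable difference ≈ 0.39 visits

δ = (z_{α/2} + z_β) · √((σ₁²+σ₂²)/n)
  = (1.645 + 1.036) · √(5.12/247)
  = 2.681 · √0.02073
  = 2.681 · 0.1440
  = 0.3860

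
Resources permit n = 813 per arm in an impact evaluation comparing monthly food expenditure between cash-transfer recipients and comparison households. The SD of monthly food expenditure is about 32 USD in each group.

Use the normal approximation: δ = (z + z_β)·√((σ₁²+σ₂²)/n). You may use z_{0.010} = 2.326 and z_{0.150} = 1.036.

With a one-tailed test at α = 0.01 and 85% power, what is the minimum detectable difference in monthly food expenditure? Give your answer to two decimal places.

Minimum detectable difference ≈ 5.34 USD

δ = (z_α + z_β) · √((σ₁²+σ₂²)/n)
  = (2.326 + 1.036) · √(2048/813)
  = 3.362 · √2.5191
  = 3.362 · 1.5872
  = 5.3360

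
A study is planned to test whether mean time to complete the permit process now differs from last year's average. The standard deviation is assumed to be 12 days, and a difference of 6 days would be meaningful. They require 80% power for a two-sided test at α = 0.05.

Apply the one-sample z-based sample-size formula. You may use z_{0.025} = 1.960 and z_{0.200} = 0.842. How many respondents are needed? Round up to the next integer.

n = 32

n = (z_{α/2} + z_β)² · σ² / δ²
  = (1.960 + 0.842)² · 12² / 6²
  = 7.8512 · 144 / 36
  = 31.40
Round up → n = 32.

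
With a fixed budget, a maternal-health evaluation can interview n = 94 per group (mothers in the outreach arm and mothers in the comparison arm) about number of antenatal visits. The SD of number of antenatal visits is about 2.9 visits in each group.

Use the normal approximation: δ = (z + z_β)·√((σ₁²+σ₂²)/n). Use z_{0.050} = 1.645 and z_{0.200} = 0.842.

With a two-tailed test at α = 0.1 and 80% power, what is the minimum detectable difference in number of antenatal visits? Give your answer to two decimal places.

Minimum detectable difference ≈ 1.05 visits

δ = (z_{α/2} + z_β) · √((σ₁²+σ₂²)/n)
  = (1.645 + 0.842) · √(16.82/94)
  = 2.487 · √0.17894
  = 2.487 · 0.4230
  = 1.0520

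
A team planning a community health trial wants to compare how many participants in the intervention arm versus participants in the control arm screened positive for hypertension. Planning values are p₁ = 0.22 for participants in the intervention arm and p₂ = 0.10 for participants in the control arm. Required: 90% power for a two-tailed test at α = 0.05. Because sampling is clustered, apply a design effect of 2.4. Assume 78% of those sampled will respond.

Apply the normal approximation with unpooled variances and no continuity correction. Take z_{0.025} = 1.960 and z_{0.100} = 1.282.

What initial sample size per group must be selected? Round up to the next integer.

n = (z_{α/2} + z_β)² · [p₁(1−p₁) + p₂(1−p₂)] / (p₁ − p₂)²
  = (1.960 + 1.282)² · (0.22·0.78 + 0.10·0.90) / (0.12)²
  = (3.242)² · (0.1716 + 0.0900) / 0.0144
  = 10.5106 · 0.2616 / 0.0144
  = 190.94
Design effect: 2.4 × 190.94 = 458.26.
Adjust for 78% response: 458.26 / 0.78 = 587.51.
Round up → n = 588 per group.

n = 588 per group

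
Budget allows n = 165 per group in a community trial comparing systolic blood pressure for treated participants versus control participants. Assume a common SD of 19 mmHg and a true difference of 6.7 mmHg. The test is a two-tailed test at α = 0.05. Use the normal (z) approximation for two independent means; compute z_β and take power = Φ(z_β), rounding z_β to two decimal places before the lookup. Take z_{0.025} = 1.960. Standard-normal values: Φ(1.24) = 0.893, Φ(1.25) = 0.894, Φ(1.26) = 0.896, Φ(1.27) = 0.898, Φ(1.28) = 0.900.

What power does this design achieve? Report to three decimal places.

z_β = δ·√(n/(σ₁²+σ₂²)) − z_{α/2}
    = 6.7 · √(165/722) − 1.960
    = 6.7 · 0.47805 − 1.960
    = 3.2029 − 1.960 = 1.2429 → 1.24
Power = Φ(1.24) = 0.893.

Power ≈ 0.893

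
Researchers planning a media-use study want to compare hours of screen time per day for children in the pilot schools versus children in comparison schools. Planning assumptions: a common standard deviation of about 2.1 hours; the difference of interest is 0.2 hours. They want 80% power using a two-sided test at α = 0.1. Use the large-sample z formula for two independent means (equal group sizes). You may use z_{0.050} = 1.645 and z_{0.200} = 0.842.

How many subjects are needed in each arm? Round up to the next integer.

n = (z_{α/2} + z_β)² · (σ₁² + σ₂²) / δ²
  = (1.645 + 0.842)² · (2·2.1² = 8.82) / 0.2²
  = 6.1852 · 8.82 / 0.04
  = 1363.83
Round up → n = 1364 per group.

n = 1364 per group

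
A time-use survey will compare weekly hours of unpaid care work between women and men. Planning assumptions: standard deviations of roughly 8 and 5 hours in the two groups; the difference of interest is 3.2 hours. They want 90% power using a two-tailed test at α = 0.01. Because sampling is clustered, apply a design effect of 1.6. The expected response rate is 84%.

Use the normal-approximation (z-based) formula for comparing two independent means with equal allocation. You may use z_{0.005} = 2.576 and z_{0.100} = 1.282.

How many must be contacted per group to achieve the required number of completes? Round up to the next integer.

n = (z_{α/2} + z_β)² · (σ₁² + σ₂²) / δ²
  = (2.576 + 1.282)² · (8² + 5² = 89) / 3.2²
  = 14.8842 · 89 / 10.24
  = 129.36
Design effect: 1.6 × 129.36 = 206.98.
Adjust for 84% response: 206.98 / 0.84 = 246.41.
Round up → n = 247 per group.

n = 247 per group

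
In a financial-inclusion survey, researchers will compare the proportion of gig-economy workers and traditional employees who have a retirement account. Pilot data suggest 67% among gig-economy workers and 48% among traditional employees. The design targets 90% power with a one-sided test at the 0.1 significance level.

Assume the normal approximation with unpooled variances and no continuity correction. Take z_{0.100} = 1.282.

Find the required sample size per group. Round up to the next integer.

n = 86 per group

n = (z_α + z_β)² · [p₁(1−p₁) + p₂(1−p₂)] / (p₁ − p₂)²
  = (1.282 + 1.282)² · (0.67·0.33 + 0.48·0.52) / (0.19)²
  = (2.564)² · (0.2211 + 0.2496) / 0.0361
  = 6.5741 · 0.4707 / 0.0361
  = 85.72
Round up → n = 86 per group.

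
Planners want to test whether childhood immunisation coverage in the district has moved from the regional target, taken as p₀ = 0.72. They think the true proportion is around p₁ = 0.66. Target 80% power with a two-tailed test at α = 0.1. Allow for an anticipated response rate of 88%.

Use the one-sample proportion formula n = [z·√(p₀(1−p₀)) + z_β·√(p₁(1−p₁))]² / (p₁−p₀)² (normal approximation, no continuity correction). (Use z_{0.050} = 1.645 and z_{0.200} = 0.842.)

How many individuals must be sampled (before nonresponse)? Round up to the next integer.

n = [z_{α/2}·√(p₀q₀) + z_β·√(p₁q₁)]² / (p₁ − p₀)²
  = [1.645·√(0.72·0.28) + 0.842·√(0.66·0.34)]² / (-0.06)²
  = [1.645·0.4490 + 0.842·0.4737]² / 0.0036
  = [1.1375]² / 0.0036
  = 359.40
Adjust for 88% response: 359.40 / 0.88 = 408.41.
Round up → n = 409.

n = 409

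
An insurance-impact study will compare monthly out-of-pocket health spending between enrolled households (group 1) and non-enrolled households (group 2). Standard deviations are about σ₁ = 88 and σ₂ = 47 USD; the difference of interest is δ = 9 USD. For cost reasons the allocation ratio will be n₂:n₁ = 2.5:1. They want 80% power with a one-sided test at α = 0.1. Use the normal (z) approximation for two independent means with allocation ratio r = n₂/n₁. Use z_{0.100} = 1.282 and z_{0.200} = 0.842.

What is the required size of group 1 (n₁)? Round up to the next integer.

n₁ = 481

n₁ = (z_α + z_β)² · (σ₁² + σ₂²/r) / δ²
   = (1.282 + 0.842)² · (88² + 47²/2.5) / 9²
   = 4.5114 · (7744 + 883.6) / 81
   = 4.5114 · 8627.6 / 81
   = 480.52
Round up → n₁ = 481; n₂ = r·n₁ = 2.5 × 481 = 1203.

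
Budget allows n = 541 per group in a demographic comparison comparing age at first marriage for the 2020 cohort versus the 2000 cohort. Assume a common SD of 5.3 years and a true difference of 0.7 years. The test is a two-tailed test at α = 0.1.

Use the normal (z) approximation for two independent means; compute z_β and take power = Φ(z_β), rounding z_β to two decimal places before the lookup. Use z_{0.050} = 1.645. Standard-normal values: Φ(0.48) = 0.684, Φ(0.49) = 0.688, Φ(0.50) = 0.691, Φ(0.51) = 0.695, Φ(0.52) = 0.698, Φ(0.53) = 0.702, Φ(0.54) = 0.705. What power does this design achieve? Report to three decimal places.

z_β = δ·√(n/(σ₁²+σ₂²)) − z_{α/2}
    = 0.7 · √(541/56.18) − 1.645
    = 0.7 · 3.10319 − 1.645
    = 2.1722 − 1.645 = 0.5272 → 0.53
Power = Φ(0.53) = 0.702.

Power ≈ 0.702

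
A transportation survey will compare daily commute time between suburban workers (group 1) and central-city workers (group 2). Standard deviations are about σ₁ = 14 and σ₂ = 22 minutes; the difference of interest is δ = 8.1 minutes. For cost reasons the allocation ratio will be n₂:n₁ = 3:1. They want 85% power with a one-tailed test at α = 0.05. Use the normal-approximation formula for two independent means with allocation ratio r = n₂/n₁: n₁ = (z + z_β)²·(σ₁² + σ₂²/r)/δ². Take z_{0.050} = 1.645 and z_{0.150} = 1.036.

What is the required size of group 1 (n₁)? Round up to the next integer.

n₁ = 40

n₁ = (z_α + z_β)² · (σ₁² + σ₂²/r) / δ²
   = (1.645 + 1.036)² · (14² + 22²/3) / 8.1²
   = 7.1878 · (196 + 161.3333) / 65.61
   = 7.1878 · 357.3333 / 65.61
   = 39.15
Round up → n₁ = 40; n₂ = r·n₁ = 3 × 40 = 120.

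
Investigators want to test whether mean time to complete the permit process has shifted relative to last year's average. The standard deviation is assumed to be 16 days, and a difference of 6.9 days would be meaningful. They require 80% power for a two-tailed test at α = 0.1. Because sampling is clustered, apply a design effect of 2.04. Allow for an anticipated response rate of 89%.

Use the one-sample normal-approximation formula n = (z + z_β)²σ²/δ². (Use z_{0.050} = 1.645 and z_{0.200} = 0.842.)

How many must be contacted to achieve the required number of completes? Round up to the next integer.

n = 77

n = (z_{α/2} + z_β)² · σ² / δ²
  = (1.645 + 0.842)² · 16² / 6.9²
  = 6.1852 · 256 / 47.61
  = 33.26
Design effect: 2.04 × 33.26 = 67.85.
Adjust for 89% response: 67.85 / 0.89 = 76.23.
Round up → n = 77.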